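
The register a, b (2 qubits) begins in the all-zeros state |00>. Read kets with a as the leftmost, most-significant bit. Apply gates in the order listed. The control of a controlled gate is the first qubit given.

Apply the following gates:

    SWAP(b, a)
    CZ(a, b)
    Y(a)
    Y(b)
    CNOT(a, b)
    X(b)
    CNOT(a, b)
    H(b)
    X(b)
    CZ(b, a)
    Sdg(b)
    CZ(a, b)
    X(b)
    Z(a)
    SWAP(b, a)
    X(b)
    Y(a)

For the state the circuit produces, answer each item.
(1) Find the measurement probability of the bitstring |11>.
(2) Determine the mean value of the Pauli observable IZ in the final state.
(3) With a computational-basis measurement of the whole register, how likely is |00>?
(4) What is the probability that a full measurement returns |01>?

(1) A full measurement returns |11> with probability 0.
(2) The observable IZ averages to 1.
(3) The probability of measuring |00> is 1/2.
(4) A full measurement returns |01> with probability 0.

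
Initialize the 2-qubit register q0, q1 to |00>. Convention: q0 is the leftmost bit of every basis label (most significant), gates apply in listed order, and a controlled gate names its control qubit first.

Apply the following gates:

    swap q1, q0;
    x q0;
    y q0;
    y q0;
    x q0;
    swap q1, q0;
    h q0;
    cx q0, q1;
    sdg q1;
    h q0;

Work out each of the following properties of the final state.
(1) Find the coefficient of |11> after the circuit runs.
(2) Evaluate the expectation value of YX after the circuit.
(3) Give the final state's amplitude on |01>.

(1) |11> carries amplitude I/2 in the final state.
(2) The expectation value of YX is 1.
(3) The final state's coefficient on |01> equals -I/2.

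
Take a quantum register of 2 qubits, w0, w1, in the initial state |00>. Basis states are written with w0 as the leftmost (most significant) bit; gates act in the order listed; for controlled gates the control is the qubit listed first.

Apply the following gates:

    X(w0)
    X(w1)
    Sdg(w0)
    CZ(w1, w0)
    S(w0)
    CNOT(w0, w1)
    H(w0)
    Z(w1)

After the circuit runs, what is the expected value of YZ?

The observable YZ averages to 0.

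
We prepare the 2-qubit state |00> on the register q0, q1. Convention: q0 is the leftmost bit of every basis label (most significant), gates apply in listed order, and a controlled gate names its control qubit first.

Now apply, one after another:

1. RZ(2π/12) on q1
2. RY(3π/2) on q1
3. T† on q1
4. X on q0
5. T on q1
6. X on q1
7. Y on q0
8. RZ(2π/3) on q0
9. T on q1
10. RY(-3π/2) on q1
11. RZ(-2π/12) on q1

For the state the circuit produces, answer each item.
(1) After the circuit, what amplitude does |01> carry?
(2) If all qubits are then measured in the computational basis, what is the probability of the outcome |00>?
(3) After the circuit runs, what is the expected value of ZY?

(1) |01> carries amplitude 1/2 - exp(I*pi/4)/2 in the final state.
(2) A full measurement returns |00> with probability sqrt(2)/4 + 1/2.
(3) The observable ZY averages to -sqrt(6)/4.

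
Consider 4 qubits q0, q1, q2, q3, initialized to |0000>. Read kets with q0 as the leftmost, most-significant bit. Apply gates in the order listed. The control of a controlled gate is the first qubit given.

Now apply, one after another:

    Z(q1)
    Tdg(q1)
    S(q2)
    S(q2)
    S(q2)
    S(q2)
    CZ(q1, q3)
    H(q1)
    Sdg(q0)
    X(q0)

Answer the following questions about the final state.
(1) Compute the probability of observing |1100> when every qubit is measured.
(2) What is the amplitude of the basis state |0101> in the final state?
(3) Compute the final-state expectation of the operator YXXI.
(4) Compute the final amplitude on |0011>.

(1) A full measurement returns |1100> with probability 1/2. Key observation: steps 3-6 multiply out to the identity, so the circuit reduces to the remaining gates.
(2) The amplitude on |0101> is 0.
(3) In the final state, YXXI has expectation 0.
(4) The amplitude on |0011> is 0.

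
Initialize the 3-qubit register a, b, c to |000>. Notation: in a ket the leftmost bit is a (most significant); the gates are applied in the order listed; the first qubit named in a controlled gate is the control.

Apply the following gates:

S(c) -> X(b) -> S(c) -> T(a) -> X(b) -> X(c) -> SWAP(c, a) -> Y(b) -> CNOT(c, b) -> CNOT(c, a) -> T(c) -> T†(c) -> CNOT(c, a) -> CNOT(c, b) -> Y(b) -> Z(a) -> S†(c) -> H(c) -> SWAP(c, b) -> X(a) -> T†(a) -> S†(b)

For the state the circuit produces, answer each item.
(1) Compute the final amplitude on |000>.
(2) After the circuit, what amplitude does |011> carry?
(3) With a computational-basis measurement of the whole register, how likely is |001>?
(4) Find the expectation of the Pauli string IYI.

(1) The amplitude on |000> is -sqrt(2)/2.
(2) |011> carries amplitude 0 in the final state.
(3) A full measurement returns |001> with probability 0.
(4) In the final state, IYI has expectation -1.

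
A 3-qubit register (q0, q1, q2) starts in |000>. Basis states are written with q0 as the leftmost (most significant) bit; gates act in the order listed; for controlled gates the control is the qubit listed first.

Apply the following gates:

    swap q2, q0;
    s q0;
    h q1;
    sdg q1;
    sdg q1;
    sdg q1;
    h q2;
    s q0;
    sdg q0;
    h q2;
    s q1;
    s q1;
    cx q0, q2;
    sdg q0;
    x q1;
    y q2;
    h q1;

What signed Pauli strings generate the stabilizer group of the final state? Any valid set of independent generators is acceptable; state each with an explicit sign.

One valid set of independent stabilizer generators is -IYI, +ZII, -IIZ (any independent generating set of the same group is equally correct). Key observation: the block from step 5 through step 12 cancels to the identity and can be dropped.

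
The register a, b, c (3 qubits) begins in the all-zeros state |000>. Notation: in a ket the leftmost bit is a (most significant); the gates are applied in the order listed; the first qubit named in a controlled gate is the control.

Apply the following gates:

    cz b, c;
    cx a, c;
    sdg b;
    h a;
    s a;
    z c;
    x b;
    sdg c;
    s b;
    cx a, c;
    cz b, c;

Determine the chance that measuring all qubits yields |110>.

Outcome |110> occurs with probability 0.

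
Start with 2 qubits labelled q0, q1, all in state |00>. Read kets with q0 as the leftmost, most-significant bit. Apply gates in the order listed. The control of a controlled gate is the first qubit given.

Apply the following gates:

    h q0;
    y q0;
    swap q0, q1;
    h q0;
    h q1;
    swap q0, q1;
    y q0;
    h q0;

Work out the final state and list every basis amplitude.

The resulting statevector has amplitude -1/2 on |00>, -1/2 on |01>, -1/2 on |10>, -1/2 on |11>.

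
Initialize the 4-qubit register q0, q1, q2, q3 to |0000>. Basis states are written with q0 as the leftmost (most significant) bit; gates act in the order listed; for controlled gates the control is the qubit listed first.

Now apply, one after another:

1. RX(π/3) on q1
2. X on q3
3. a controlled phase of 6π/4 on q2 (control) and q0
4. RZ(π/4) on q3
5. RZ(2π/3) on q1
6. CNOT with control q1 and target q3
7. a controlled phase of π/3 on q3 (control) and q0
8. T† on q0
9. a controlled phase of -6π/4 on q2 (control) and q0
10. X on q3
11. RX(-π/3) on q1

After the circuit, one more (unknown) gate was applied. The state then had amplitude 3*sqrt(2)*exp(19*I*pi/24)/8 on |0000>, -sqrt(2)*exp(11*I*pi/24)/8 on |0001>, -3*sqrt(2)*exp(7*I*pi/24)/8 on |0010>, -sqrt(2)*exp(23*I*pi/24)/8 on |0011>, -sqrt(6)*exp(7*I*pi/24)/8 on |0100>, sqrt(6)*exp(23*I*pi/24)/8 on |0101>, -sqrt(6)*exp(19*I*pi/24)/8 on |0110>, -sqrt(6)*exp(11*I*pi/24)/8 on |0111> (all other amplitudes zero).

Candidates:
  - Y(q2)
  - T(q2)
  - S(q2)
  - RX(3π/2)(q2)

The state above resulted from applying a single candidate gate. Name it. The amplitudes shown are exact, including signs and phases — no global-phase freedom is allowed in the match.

The applied gate was RX(3π/2)(q2).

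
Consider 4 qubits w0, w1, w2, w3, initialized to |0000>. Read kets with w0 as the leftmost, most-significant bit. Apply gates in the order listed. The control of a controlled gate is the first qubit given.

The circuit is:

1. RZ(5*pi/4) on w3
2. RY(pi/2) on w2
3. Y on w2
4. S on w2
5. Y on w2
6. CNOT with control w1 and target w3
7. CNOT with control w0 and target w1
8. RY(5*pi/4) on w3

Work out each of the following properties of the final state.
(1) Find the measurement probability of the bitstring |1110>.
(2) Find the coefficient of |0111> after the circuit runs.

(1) Outcome |1110> occurs with probability 0.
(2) The amplitude on |0111> is 0.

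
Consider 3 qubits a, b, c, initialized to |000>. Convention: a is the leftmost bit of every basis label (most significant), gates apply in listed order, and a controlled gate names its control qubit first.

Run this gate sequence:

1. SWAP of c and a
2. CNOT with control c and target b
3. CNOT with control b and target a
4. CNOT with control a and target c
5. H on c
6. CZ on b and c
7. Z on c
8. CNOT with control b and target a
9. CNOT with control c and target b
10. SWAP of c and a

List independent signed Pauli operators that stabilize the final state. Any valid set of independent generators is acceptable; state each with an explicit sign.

The final state is stabilized by the group generated by -XXI, +ZZI, +IIZ; other independent generating sets are equally valid.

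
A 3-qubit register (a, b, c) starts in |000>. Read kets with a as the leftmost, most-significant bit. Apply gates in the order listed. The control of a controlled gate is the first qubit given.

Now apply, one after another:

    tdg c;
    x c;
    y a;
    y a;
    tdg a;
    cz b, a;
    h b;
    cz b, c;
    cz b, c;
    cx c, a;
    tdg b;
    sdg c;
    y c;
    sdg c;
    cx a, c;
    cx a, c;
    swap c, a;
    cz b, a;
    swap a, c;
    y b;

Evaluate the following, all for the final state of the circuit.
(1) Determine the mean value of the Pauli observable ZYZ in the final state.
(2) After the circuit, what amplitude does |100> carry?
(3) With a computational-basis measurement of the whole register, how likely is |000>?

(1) In the final state, ZYZ has expectation sqrt(2)/2.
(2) The amplitude on |100> is sqrt(2)*exp(I*pi/4)/2.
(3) A full measurement returns |000> with probability 0.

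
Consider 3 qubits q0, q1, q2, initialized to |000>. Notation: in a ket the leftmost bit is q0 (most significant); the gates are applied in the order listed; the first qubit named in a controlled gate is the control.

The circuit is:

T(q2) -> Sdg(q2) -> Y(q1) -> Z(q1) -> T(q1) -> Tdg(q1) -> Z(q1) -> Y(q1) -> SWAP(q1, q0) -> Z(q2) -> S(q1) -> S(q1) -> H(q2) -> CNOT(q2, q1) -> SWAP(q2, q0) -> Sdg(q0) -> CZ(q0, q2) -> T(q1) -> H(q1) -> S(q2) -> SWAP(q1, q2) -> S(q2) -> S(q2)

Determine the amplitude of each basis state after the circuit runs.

After the circuit, the state carries amplitude 1/2 on |000>, -1/2 on |001>, 0 on |010>, 0 on |011>, -exp(3*I*pi/4)/2 on |100>, -exp(3*I*pi/4)/2 on |101>, 0 on |110>, 0 on |111>. Key observation: gates 3-8 undo each other exactly, leaving only the rest of the circuit to track.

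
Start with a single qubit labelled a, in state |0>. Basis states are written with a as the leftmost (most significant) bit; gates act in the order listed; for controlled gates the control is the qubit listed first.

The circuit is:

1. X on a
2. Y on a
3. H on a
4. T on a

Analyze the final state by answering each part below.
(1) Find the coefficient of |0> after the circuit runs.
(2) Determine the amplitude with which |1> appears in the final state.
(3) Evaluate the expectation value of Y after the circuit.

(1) The final state's coefficient on |0> equals -sqrt(2)*I/2.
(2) The amplitude on |1> is -sqrt(2)*exp(3*I*pi/4)/2.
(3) The observable Y averages to sqrt(2)/2.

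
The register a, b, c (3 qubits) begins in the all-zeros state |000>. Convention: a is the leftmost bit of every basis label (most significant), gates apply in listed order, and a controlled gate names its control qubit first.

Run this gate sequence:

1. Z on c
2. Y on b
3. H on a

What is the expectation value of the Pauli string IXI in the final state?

The observable IXI averages to 0.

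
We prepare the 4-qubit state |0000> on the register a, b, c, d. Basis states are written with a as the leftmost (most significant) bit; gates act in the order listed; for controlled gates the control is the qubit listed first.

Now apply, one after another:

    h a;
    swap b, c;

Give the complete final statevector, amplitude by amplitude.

After the circuit, the state carries amplitude sqrt(2)/2 on |0000>, sqrt(2)/2 on |1000>, and 0 on every other basis state.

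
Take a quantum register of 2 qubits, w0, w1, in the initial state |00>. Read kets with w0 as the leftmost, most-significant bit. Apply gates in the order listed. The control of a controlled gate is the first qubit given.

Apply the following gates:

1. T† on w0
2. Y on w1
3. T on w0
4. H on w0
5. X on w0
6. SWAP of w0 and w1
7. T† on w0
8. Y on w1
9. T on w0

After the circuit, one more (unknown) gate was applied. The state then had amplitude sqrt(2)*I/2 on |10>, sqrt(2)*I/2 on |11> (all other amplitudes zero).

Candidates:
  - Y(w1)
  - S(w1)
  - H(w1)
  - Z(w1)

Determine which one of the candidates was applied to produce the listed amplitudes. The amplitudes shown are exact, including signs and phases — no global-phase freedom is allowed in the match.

The unique candidate consistent with the amplitudes is Y(w1).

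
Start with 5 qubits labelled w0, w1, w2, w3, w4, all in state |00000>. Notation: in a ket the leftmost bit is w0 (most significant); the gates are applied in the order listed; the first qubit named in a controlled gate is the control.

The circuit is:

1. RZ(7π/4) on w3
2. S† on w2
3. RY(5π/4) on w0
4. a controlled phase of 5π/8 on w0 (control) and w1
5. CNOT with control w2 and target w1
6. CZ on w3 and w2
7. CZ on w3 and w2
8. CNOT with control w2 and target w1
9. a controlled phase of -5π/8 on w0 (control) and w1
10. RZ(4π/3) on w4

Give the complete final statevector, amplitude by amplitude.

The final amplitudes are -sqrt(2 - sqrt(2))*exp(11*I*pi/24)/2 on |00000>, sqrt(sqrt(2) + 2)*exp(11*I*pi/24)/2 on |10000>, and 0 on every other basis state. Key observation: the block from step 4 through step 9 cancels to the identity and can be dropped.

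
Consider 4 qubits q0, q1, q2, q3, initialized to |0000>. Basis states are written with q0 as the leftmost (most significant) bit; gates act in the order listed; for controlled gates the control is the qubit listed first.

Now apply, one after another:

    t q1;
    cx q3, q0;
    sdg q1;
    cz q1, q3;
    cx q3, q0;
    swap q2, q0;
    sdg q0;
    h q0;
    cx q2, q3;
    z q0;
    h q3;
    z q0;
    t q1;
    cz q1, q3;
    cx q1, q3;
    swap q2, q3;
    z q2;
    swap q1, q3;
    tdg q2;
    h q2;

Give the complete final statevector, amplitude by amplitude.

The final amplitudes are sqrt(2)*(1 + exp(3*I*pi/4))/4 on |0000>, sqrt(2)*(1 - exp(3*I*pi/4))/4 on |0010>, sqrt(2)*(1 + exp(3*I*pi/4))/4 on |1000>, sqrt(2)*(1 - exp(3*I*pi/4))/4 on |1010>, and 0 on every other basis state.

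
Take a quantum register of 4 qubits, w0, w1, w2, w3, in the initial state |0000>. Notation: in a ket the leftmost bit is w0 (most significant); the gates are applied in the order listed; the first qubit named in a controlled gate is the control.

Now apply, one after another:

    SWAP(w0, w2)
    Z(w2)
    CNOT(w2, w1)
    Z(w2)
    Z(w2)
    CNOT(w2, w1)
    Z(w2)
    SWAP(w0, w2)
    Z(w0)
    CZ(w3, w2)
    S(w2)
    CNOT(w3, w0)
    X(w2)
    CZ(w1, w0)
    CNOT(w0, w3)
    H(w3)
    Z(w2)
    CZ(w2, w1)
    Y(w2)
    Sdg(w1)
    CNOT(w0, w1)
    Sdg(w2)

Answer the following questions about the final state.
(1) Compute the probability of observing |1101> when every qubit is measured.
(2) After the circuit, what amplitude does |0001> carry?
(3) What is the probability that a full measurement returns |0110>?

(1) The probability of measuring |1101> is 0. Key observation: the block from step 1 through step 8 cancels to the identity and can be dropped.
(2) |0001> carries amplitude sqrt(2)*I/2 in the final state.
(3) A full measurement returns |0110> with probability 0.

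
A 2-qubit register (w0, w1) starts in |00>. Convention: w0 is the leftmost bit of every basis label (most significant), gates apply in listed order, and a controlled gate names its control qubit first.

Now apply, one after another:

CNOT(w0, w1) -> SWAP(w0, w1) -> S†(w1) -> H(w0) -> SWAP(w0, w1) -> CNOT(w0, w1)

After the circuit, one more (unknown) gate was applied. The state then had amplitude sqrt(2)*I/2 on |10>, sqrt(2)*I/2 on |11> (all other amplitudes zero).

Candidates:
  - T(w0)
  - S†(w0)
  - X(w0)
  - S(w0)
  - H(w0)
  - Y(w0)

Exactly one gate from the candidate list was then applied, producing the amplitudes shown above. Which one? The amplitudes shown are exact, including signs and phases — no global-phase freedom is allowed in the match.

It was Y(w0) that produced the state shown.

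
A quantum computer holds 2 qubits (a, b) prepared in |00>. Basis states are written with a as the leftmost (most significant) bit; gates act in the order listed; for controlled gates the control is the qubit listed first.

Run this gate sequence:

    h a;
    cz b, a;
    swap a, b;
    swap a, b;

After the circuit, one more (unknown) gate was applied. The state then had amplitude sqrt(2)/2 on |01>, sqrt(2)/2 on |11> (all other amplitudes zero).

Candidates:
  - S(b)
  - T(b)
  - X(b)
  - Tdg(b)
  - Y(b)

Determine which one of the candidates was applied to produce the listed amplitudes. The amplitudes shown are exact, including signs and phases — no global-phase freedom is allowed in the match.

The unique candidate consistent with the amplitudes is X(b).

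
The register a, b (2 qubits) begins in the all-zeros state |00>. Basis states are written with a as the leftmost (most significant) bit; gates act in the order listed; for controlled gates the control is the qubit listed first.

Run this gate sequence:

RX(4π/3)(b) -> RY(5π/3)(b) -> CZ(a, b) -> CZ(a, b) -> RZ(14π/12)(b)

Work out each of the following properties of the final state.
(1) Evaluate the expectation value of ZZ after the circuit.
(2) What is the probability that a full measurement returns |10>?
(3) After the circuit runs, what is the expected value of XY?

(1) In the final state, ZZ has expectation -1/4. Key observation: gates 3-4 undo each other exactly, leaving only the rest of the circuit to track.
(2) A full measurement returns |10> with probability 0.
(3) In the final state, XY has expectation 0.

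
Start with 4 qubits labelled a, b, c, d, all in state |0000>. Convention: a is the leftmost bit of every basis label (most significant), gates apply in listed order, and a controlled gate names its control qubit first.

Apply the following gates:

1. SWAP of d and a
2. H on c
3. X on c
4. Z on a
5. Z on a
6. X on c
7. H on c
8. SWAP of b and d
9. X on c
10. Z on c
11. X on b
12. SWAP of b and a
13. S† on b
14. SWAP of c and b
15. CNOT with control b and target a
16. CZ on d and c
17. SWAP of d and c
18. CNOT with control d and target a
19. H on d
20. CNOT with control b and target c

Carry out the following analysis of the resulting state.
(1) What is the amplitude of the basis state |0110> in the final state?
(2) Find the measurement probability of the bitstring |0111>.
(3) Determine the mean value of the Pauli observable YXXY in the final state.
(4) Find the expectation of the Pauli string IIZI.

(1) |0110> carries amplitude -sqrt(2)/2 in the final state. Key observation: the block from step 2 through step 7 cancels to the identity and can be dropped.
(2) Outcome |0111> occurs with probability 1/2.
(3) The expectation value of YXXY is 0.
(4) The observable IIZI averages to -1.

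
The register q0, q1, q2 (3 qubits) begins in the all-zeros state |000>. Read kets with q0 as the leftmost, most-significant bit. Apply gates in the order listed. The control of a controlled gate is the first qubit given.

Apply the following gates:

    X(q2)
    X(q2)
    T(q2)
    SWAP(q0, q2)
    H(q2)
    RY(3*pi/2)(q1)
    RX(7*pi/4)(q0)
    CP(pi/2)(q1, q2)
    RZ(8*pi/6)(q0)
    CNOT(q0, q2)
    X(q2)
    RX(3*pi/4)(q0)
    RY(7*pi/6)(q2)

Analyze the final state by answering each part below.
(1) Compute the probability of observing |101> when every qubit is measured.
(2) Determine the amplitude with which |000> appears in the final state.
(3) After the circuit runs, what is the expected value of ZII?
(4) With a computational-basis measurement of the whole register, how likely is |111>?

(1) A full measurement returns |101> with probability 7/64. Key observation: steps 1-2 multiply out to the identity, so the circuit reduces to the remaining gates.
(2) The final state's coefficient on |000> equals sqrt(3)/8.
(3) The expectation value of ZII is -5/8.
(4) The probability of measuring |111> is 7/32.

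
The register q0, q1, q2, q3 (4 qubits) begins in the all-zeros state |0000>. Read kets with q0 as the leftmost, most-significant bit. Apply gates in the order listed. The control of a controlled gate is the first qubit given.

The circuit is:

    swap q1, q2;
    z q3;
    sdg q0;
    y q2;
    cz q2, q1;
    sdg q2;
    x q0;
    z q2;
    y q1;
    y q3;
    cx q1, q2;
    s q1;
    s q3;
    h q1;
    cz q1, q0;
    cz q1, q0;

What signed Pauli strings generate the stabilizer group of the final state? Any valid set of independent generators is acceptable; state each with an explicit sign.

One valid set of independent stabilizer generators is -IXII, -ZIII, +IIZI, -IIIZ (any independent generating set of the same group is equally correct). Key observation: steps 15-16 multiply out to the identity, so the circuit reduces to the remaining gates.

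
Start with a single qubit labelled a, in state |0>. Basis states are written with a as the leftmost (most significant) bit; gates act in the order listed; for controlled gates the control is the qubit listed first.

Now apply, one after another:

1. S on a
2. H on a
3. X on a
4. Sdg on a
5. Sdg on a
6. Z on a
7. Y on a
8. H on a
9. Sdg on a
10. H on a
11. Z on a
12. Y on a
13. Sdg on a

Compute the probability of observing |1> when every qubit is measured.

Outcome |1> occurs with probability 1/2.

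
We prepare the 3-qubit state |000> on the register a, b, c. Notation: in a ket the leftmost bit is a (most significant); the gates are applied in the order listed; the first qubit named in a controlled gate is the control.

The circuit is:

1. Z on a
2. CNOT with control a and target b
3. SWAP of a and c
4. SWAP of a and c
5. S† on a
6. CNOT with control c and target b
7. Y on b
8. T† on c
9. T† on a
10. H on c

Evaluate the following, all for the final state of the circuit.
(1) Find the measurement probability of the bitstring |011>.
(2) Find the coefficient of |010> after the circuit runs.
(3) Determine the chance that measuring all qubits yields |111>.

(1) The probability of measuring |011> is 1/2.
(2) The final state's coefficient on |010> equals sqrt(2)*I/2.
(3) A full measurement returns |111> with probability 0.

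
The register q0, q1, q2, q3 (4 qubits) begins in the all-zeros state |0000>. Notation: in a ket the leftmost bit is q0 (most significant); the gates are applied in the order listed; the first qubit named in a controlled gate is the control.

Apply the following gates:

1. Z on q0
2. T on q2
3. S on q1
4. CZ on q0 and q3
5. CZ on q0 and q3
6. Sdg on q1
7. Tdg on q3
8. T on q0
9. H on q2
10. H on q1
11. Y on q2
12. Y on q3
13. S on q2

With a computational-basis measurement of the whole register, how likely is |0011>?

A full measurement returns |0011> with probability 1/4.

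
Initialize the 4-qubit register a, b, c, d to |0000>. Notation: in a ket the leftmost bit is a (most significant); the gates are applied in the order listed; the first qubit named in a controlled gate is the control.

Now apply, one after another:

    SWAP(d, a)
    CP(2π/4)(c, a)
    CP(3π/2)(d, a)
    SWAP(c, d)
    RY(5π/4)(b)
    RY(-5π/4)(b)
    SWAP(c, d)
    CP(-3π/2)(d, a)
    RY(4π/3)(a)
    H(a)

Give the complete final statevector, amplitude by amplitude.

The final amplitudes are -sqrt(2)/4 + sqrt(6)/4 on |0000>, -sqrt(6)/4 - sqrt(2)/4 on |1000>, and 0 on every other basis state. Key observation: the block from step 3 through step 8 cancels to the identity and can be dropped.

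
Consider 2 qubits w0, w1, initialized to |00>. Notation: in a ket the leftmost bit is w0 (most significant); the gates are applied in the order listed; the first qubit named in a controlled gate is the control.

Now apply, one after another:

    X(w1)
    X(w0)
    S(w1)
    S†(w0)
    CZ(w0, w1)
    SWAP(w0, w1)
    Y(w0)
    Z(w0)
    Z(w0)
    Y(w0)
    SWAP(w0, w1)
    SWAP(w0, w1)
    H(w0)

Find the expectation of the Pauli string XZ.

In the final state, XZ has expectation 1. Key observation: the block from step 6 through step 11 cancels to the identity and can be dropped.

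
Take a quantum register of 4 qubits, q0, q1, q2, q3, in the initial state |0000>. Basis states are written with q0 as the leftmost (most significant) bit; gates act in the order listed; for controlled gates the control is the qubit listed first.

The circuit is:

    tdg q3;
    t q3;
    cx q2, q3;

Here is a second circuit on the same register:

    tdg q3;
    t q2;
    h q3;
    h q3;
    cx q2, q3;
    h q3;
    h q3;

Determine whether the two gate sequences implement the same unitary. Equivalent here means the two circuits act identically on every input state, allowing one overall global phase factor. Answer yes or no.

No: there is an input state on which the two circuits produce genuinely different outputs (not merely differing by a phase).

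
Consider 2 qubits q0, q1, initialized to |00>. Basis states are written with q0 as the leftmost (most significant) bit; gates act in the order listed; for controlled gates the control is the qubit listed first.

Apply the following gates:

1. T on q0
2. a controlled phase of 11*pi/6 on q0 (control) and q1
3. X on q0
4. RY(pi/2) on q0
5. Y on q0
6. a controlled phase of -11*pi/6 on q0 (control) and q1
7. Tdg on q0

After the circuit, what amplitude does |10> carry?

|10> carries amplitude -sqrt(2)*exp(I*pi/4)/2 in the final state.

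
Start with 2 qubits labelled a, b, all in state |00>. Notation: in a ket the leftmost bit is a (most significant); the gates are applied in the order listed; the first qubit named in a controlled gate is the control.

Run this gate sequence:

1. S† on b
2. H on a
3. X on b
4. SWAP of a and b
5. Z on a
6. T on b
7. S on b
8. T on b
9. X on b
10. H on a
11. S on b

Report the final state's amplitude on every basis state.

The resulting statevector has amplitude 1/2 on |00>, -I/2 on |01>, -1/2 on |10>, I/2 on |11>.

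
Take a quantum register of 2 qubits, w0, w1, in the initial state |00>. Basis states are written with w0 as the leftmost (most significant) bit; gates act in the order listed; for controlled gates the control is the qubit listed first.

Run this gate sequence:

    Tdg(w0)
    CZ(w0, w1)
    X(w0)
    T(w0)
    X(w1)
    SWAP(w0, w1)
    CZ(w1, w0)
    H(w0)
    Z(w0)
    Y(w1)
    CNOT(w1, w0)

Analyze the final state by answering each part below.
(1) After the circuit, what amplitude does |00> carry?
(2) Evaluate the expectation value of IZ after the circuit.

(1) The final state's coefficient on |00> equals sqrt(2)*exp(3*I*pi/4)/2.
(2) In the final state, IZ has expectation 1.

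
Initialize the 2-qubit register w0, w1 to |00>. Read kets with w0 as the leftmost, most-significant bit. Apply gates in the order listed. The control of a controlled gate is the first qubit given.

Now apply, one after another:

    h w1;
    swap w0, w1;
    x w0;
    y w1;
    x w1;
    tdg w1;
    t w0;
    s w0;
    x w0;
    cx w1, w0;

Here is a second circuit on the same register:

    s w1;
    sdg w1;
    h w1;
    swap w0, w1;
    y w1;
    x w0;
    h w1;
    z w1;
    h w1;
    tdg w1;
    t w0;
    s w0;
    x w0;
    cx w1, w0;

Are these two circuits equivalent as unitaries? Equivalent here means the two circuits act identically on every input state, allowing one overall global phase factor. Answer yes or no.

Yes: on every input state the two circuits agree up to one overall phase factor.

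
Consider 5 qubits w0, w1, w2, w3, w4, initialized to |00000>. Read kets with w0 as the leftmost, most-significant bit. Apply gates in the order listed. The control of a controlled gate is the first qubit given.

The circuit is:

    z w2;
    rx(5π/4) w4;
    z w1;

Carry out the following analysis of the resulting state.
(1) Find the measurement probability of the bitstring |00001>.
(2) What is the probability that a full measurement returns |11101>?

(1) A full measurement returns |00001> with probability sqrt(2)/4 + 1/2.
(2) A full measurement returns |11101> with probability 0.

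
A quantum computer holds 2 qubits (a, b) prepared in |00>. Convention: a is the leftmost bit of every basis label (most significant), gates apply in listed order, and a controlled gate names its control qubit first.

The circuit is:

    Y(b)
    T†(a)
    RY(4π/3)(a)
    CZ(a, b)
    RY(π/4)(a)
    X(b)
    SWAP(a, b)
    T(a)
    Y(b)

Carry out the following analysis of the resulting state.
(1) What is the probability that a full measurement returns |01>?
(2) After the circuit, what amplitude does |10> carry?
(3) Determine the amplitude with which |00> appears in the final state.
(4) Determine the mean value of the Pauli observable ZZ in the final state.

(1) The probability of measuring |01> is -sqrt(6)/8 - sqrt(2)/8 + 1/2.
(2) The amplitude on |10> is 0.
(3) |00> carries amplitude -sqrt(3*sqrt(2) + 6)/4 - sqrt(2 - sqrt(2))/4 in the final state.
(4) The observable ZZ averages to sqrt(2)/4 + sqrt(6)/4.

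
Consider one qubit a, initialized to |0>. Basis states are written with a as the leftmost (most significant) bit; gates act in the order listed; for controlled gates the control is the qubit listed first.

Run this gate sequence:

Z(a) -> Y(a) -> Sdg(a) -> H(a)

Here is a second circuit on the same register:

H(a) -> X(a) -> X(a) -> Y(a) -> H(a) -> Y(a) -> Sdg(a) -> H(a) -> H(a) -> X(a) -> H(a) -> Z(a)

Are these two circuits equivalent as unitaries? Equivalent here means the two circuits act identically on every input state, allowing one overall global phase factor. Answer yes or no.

No — the two circuits implement different unitaries, even allowing a global phase.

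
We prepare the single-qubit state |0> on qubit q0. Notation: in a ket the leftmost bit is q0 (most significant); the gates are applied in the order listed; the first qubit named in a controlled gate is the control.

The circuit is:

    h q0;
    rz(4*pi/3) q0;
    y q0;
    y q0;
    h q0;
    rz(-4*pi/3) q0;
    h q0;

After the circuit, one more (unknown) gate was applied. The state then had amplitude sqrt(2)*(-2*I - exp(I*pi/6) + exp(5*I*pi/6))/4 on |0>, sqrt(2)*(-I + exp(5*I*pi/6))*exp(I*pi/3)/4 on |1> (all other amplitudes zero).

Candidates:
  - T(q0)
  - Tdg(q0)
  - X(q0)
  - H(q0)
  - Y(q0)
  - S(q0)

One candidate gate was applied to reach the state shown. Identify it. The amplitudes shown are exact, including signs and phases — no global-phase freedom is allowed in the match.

It was Y(q0) that produced the state shown.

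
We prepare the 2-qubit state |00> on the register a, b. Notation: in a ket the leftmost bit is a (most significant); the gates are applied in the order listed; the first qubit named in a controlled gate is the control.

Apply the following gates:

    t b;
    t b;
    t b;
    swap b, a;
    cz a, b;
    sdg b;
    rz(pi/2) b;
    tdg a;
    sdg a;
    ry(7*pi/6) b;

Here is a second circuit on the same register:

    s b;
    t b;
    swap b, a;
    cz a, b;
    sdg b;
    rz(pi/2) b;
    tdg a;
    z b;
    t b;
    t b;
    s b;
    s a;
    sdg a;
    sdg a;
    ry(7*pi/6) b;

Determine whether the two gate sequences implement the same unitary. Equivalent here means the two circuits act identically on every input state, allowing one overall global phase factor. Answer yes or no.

Yes: on every input state the two circuits agree up to one overall phase factor.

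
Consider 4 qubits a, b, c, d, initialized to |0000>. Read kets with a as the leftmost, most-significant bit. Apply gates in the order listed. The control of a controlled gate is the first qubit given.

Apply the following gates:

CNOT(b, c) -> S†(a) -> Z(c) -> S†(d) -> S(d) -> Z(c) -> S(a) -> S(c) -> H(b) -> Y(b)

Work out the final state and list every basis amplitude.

The resulting statevector has amplitude -sqrt(2)*I/2 on |0000>, sqrt(2)*I/2 on |0100>, and 0 on every other basis state. Key observation: steps 2-7 multiply out to the identity, so the circuit reduces to the remaining gates.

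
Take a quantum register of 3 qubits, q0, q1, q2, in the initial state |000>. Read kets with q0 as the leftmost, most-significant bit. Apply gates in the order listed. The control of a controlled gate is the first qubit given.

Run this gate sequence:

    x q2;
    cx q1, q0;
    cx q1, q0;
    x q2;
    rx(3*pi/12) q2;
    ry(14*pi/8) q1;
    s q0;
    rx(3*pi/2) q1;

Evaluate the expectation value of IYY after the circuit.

The observable IYY averages to -1/2. Key observation: gates 2-3 undo each other exactly, leaving only the rest of the circuit to track.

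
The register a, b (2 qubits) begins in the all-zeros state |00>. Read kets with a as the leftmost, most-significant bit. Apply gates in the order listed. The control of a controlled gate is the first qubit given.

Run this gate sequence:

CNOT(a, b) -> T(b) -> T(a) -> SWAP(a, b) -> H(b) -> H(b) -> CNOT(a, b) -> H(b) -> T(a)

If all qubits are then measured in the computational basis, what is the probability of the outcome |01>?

Outcome |01> occurs with probability 1/2. Key observation: steps 5-6 multiply out to the identity, so the circuit reduces to the remaining gates.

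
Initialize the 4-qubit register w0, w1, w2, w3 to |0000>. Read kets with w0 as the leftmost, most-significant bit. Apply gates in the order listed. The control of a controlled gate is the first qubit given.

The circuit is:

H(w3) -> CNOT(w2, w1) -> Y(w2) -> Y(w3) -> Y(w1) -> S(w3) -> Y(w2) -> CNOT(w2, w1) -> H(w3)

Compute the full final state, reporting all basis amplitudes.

The final amplitudes are 1/2 - I/2 on |0100>, 1/2 + I/2 on |0101>, and 0 on every other basis state.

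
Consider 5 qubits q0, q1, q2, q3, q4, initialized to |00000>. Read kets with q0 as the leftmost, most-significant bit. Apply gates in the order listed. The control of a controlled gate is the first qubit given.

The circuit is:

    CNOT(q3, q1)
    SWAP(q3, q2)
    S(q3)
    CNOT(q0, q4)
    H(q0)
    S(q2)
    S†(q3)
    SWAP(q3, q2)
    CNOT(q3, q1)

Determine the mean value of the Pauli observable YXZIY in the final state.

The observable YXZIY averages to 0.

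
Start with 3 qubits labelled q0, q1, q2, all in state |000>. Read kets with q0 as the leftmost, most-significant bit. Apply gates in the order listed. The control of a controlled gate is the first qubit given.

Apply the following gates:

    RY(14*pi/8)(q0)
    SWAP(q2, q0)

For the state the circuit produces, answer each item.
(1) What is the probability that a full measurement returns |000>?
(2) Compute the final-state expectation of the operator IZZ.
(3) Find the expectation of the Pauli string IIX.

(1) Outcome |000> occurs with probability sqrt(2)/4 + 1/2.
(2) The observable IZZ averages to sqrt(2)/2.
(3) The observable IIX averages to -sqrt(2)/2.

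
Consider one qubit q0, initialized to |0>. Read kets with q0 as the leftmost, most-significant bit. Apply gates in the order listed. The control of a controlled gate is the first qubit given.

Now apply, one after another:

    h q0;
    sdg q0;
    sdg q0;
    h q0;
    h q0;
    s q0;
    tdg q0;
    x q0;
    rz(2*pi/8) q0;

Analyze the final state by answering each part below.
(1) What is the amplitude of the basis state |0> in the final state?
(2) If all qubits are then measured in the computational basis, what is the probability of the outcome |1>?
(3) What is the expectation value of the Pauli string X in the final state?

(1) The amplitude on |0> is -sqrt(2)*exp(I*pi/8)/2. Key observation: steps 4-5 multiply out to the identity, so the circuit reduces to the remaining gates.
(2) The probability of measuring |1> is 1/2.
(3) The observable X averages to -1.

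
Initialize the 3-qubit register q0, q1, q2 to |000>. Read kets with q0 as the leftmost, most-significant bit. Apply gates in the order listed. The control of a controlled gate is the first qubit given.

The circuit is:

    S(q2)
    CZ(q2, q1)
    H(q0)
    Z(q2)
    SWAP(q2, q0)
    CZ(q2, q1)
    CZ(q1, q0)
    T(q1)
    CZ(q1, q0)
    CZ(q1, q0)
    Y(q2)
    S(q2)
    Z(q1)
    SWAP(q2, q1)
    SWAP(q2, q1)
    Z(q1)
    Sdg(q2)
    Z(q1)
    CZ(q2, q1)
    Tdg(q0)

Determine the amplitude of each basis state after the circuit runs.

The resulting statevector has amplitude -sqrt(2)*I/2 on |000>, sqrt(2)*I/2 on |001>, and 0 on every other basis state. Key observation: gates 12-17 undo each other exactly, leaving only the rest of the circuit to track.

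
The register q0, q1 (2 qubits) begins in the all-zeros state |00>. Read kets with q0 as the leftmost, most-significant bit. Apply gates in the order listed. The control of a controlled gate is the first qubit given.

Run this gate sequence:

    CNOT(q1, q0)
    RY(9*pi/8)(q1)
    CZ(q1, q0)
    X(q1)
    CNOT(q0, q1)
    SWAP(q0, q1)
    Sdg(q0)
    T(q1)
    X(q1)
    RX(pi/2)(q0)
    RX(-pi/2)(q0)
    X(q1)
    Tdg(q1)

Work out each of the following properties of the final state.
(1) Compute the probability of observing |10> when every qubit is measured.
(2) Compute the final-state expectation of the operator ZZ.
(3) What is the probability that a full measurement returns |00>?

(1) Outcome |10> occurs with probability cos(7*pi/16)**2.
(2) In the final state, ZZ has expectation sqrt(sqrt(2) + 2)/2.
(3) Outcome |00> occurs with probability sin(7*pi/16)**2.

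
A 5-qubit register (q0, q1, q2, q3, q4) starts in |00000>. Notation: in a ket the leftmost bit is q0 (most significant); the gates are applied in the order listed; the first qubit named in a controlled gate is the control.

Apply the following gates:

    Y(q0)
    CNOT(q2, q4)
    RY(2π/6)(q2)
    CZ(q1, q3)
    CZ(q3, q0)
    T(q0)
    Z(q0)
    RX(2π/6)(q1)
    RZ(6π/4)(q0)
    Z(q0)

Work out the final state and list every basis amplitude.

After the circuit, the state carries amplitude -3*I/4 on |10000>, -sqrt(3)*I/4 on |10100>, -sqrt(3)/4 on |11000>, -1/4 on |11100>, and 0 on every other basis state.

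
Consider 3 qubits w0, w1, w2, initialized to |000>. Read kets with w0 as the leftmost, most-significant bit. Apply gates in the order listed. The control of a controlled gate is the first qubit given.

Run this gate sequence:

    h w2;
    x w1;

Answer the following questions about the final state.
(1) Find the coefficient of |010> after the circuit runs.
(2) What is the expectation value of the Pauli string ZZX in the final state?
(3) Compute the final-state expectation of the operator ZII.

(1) The amplitude on |010> is sqrt(2)/2.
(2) In the final state, ZZX has expectation -1.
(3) The expectation value of ZII is 1.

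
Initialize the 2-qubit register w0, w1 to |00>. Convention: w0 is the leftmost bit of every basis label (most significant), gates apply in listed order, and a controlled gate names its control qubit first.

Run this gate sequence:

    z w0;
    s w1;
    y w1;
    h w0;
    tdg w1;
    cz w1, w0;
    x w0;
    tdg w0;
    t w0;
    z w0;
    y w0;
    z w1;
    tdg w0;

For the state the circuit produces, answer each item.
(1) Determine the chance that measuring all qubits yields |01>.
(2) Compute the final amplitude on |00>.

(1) Outcome |01> occurs with probability 1/2.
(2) The final state's coefficient on |00> equals 0.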